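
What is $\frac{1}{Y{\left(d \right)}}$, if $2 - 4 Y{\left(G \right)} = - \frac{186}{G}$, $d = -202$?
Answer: $\frac{404}{109} \approx 3.7064$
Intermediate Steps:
$Y{\left(G \right)} = \frac{1}{2} + \frac{93}{2 G}$ ($Y{\left(G \right)} = \frac{1}{2} - \frac{\left(-186\right) \frac{1}{G}}{4} = \frac{1}{2} + \frac{93}{2 G}$)
$\frac{1}{Y{\left(d \right)}} = \frac{1}{\frac{1}{2} \frac{1}{-202} \left(93 - 202\right)} = \frac{1}{\frac{1}{2} \left(- \frac{1}{202}\right) \left(-109\right)} = \frac{1}{\frac{109}{404}} = \frac{404}{109}$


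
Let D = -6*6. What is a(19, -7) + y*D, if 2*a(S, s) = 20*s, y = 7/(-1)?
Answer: 182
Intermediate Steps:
y = -7 (y = 7*(-1) = -7)
a(S, s) = 10*s (a(S, s) = (20*s)/2 = 10*s)
D = -36
a(19, -7) + y*D = 10*(-7) - 7*(-36) = -70 + 252 = 182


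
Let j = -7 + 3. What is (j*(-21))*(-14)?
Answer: -1176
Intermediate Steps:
j = -4
(j*(-21))*(-14) = -4*(-21)*(-14) = 84*(-14) = -1176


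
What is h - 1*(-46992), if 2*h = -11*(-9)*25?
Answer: 96459/2 ≈ 48230.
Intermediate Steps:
h = 2475/2 (h = (-11*(-9)*25)/2 = (99*25)/2 = (½)*2475 = 2475/2 ≈ 1237.5)
h - 1*(-46992) = 2475/2 - 1*(-46992) = 2475/2 + 46992 = 96459/2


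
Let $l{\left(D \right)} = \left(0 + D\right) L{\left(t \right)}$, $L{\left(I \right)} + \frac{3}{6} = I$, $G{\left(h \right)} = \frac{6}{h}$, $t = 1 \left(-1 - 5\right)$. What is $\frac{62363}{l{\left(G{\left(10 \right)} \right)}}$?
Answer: $- \frac{623630}{39} \approx -15991.0$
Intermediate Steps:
$t = -6$ ($t = 1 \left(-6\right) = -6$)
$L{\left(I \right)} = - \frac{1}{2} + I$
$l{\left(D \right)} = - \frac{13 D}{2}$ ($l{\left(D \right)} = \left(0 + D\right) \left(- \frac{1}{2} - 6\right) = D \left(- \frac{13}{2}\right) = - \frac{13 D}{2}$)
$\frac{62363}{l{\left(G{\left(10 \right)} \right)}} = \frac{62363}{\left(- \frac{13}{2}\right) \frac{6}{10}} = \frac{62363}{\left(- \frac{13}{2}\right) 6 \cdot \frac{1}{10}} = \frac{62363}{\left(- \frac{13}{2}\right) \frac{3}{5}} = \frac{62363}{- \frac{39}{10}} = 62363 \left(- \frac{10}{39}\right) = - \frac{623630}{39}$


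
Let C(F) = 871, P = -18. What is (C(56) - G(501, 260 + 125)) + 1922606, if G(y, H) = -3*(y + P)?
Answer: 1924926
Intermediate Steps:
G(y, H) = 54 - 3*y (G(y, H) = -3*(y - 18) = -3*(-18 + y) = 54 - 3*y)
(C(56) - G(501, 260 + 125)) + 1922606 = (871 - (54 - 3*501)) + 1922606 = (871 - (54 - 1503)) + 1922606 = (871 - 1*(-1449)) + 1922606 = (871 + 1449) + 1922606 = 2320 + 1922606 = 1924926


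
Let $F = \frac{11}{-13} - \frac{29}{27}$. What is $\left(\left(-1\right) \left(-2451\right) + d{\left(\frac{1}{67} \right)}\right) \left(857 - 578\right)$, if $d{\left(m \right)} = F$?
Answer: $\frac{26648437}{39} \approx 6.8329 \cdot 10^{5}$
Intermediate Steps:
$F = - \frac{674}{351}$ ($F = 11 \left(- \frac{1}{13}\right) - \frac{29}{27} = - \frac{11}{13} - \frac{29}{27} = - \frac{674}{351} \approx -1.9202$)
$d{\left(m \right)} = - \frac{674}{351}$
$\left(\left(-1\right) \left(-2451\right) + d{\left(\frac{1}{67} \right)}\right) \left(857 - 578\right) = \left(\left(-1\right) \left(-2451\right) - \frac{674}{351}\right) \left(857 - 578\right) = \left(2451 - \frac{674}{351}\right) 279 = \frac{859627}{351} \cdot 279 = \frac{26648437}{39}$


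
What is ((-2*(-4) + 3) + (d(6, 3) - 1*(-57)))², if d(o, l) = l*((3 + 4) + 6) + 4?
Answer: 12321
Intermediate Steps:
d(o, l) = 4 + 13*l (d(o, l) = l*(7 + 6) + 4 = l*13 + 4 = 13*l + 4 = 4 + 13*l)
((-2*(-4) + 3) + (d(6, 3) - 1*(-57)))² = ((-2*(-4) + 3) + ((4 + 13*3) - 1*(-57)))² = ((8 + 3) + ((4 + 39) + 57))² = (11 + (43 + 57))² = (11 + 100)² = 111² = 12321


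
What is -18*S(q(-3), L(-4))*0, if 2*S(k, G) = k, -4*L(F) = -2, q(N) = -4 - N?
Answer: 0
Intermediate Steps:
L(F) = ½ (L(F) = -¼*(-2) = ½)
S(k, G) = k/2
-18*S(q(-3), L(-4))*0 = -9*(-4 - 1*(-3))*0 = -9*(-4 + 3)*0 = -9*(-1)*0 = -18*(-½)*0 = 9*0 = 0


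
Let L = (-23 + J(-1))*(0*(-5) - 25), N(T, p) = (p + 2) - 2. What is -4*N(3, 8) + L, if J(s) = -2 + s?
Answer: 618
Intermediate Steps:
N(T, p) = p (N(T, p) = (2 + p) - 2 = p)
L = 650 (L = (-23 + (-2 - 1))*(0*(-5) - 25) = (-23 - 3)*(0 - 25) = -26*(-25) = 650)
-4*N(3, 8) + L = -4*8 + 650 = -32 + 650 = 618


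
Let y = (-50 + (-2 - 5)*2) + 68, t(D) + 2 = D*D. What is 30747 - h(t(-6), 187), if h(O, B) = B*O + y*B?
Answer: 23641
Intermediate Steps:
t(D) = -2 + D² (t(D) = -2 + D*D = -2 + D²)
y = 4 (y = (-50 - 7*2) + 68 = (-50 - 14) + 68 = -64 + 68 = 4)
h(O, B) = 4*B + B*O (h(O, B) = B*O + 4*B = 4*B + B*O)
30747 - h(t(-6), 187) = 30747 - 187*(4 + (-2 + (-6)²)) = 30747 - 187*(4 + (-2 + 36)) = 30747 - 187*(4 + 34) = 30747 - 187*38 = 30747 - 1*7106 = 30747 - 7106 = 23641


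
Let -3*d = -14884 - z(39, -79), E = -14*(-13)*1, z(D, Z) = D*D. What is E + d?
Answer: 16951/3 ≈ 5650.3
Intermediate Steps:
z(D, Z) = D²
E = 182 (E = 182*1 = 182)
d = 16405/3 (d = -(-14884 - 1*39²)/3 = -(-14884 - 1*1521)/3 = -(-14884 - 1521)/3 = -⅓*(-16405) = 16405/3 ≈ 5468.3)
E + d = 182 + 16405/3 = 16951/3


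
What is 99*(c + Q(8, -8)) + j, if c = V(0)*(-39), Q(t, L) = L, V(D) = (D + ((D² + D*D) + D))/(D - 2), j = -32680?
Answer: -33472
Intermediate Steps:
V(D) = (2*D + 2*D²)/(-2 + D) (V(D) = (D + ((D² + D²) + D))/(-2 + D) = (D + (2*D² + D))/(-2 + D) = (D + (D + 2*D²))/(-2 + D) = (2*D + 2*D²)/(-2 + D))
c = 0 (c = (2*0*(1 + 0)/(-2 + 0))*(-39) = (2*0*1/(-2))*(-39) = (2*0*(-½)*1)*(-39) = 0*(-39) = 0)
99*(c + Q(8, -8)) + j = 99*(0 - 8) - 32680 = 99*(-8) - 32680 = -792 - 32680 = -33472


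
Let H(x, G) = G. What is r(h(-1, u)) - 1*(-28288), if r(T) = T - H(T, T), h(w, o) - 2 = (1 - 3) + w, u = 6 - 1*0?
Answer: 28288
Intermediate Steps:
u = 6 (u = 6 + 0 = 6)
h(w, o) = w (h(w, o) = 2 + ((1 - 3) + w) = 2 + (-2 + w) = w)
r(T) = 0 (r(T) = T - T = 0)
r(h(-1, u)) - 1*(-28288) = 0 - 1*(-28288) = 0 + 28288 = 28288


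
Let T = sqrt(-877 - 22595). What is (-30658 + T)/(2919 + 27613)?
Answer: -15329/15266 + 3*I*sqrt(163)/7633 ≈ -1.0041 + 0.0050179*I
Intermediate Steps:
T = 12*I*sqrt(163) (T = sqrt(-23472) = 12*I*sqrt(163) ≈ 153.21*I)
(-30658 + T)/(2919 + 27613) = (-30658 + 12*I*sqrt(163))/(2919 + 27613) = (-30658 + 12*I*sqrt(163))/30532 = (-30658 + 12*I*sqrt(163))*(1/30532) = -15329/15266 + 3*I*sqrt(163)/7633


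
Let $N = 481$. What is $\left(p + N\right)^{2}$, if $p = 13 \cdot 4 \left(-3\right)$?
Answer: $105625$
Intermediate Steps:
$p = -156$ ($p = 13 \left(-12\right) = -156$)
$\left(p + N\right)^{2} = \left(-156 + 481\right)^{2} = 325^{2} = 105625$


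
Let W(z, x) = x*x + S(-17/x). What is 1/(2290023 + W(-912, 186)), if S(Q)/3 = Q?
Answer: 62/144126361 ≈ 4.3018e-7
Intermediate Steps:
S(Q) = 3*Q
W(z, x) = x² - 51/x (W(z, x) = x*x + 3*(-17/x) = x² - 51/x)
1/(2290023 + W(-912, 186)) = 1/(2290023 + (-51 + 186³)/186) = 1/(2290023 + (-51 + 6434856)/186) = 1/(2290023 + (1/186)*6434805) = 1/(2290023 + 2144935/62) = 1/(144126361/62) = 62/144126361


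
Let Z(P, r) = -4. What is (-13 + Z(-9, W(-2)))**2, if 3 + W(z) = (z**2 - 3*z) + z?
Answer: 289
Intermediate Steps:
W(z) = -3 + z**2 - 2*z (W(z) = -3 + ((z**2 - 3*z) + z) = -3 + (z**2 - 2*z) = -3 + z**2 - 2*z)
(-13 + Z(-9, W(-2)))**2 = (-13 - 4)**2 = (-17)**2 = 289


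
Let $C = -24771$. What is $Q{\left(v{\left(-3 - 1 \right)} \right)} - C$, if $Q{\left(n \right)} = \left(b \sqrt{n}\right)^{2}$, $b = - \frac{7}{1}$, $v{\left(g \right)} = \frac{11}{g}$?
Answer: $\frac{98545}{4} \approx 24636.0$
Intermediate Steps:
$b = -7$ ($b = \left(-7\right) 1 = -7$)
$Q{\left(n \right)} = 49 n$ ($Q{\left(n \right)} = \left(- 7 \sqrt{n}\right)^{2} = 49 n$)
$Q{\left(v{\left(-3 - 1 \right)} \right)} - C = 49 \frac{11}{-3 - 1} - -24771 = 49 \frac{11}{-3 - 1} + 24771 = 49 \frac{11}{-4} + 24771 = 49 \cdot 11 \left(- \frac{1}{4}\right) + 24771 = 49 \left(- \frac{11}{4}\right) + 24771 = - \frac{539}{4} + 24771 = \frac{98545}{4}$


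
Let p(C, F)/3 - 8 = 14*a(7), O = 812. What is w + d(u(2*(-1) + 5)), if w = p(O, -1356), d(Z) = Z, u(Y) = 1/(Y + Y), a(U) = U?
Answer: 1909/6 ≈ 318.17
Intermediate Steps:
u(Y) = 1/(2*Y)
p(C, F) = 318 (p(C, F) = 24 + 3*(14*7) = 24 + 3*98 = 24 + 294 = 318)
w = 318
w + d(u(2*(-1) + 5)) = 318 + 1/(2*(2*(-1) + 5)) = 318 + 1/(2*(-2 + 5)) = 318 + (½)/3 = 318 + (½)*(⅓) = 318 + ⅙ = 1909/6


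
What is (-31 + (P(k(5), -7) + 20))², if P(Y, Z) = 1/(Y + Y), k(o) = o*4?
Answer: 192721/1600 ≈ 120.45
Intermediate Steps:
k(o) = 4*o
P(Y, Z) = 1/(2*Y)
(-31 + (P(k(5), -7) + 20))² = (-31 + (1/(2*((4*5))) + 20))² = (-31 + ((½)/20 + 20))² = (-31 + ((½)*(1/20) + 20))² = (-31 + (1/40 + 20))² = (-31 + 801/40)² = (-439/40)² = 192721/1600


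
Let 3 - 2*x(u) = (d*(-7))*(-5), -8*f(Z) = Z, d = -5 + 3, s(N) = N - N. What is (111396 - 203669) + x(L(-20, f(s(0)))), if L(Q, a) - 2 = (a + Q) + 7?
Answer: -184473/2 ≈ -92237.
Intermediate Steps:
s(N) = 0
d = -2
f(Z) = -Z/8
L(Q, a) = 9 + Q + a (L(Q, a) = 2 + ((a + Q) + 7) = 2 + ((Q + a) + 7) = 2 + (7 + Q + a) = 9 + Q + a)
x(u) = 73/2 (x(u) = 3/2 - (-2*(-7))*(-5)/2 = 3/2 - 7*(-5) = 3/2 - 1/2*(-70) = 3/2 + 35 = 73/2)
(111396 - 203669) + x(L(-20, f(s(0)))) = (111396 - 203669) + 73/2 = -92273 + 73/2 = -184473/2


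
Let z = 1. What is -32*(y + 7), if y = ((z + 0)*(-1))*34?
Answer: 864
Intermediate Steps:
y = -34 (y = ((1 + 0)*(-1))*34 = (1*(-1))*34 = -1*34 = -34)
-32*(y + 7) = -32*(-34 + 7) = -32*(-27) = 864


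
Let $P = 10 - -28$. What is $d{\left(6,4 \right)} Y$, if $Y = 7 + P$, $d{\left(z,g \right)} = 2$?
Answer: $90$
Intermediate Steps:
$P = 38$ ($P = 10 + 28 = 38$)
$Y = 45$ ($Y = 7 + 38 = 45$)
$d{\left(6,4 \right)} Y = 2 \cdot 45 = 90$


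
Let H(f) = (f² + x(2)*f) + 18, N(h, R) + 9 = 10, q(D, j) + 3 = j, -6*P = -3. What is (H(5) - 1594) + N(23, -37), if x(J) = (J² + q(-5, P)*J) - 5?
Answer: -1580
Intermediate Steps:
P = ½ (P = -⅙*(-3) = ½ ≈ 0.50000)
q(D, j) = -3 + j
x(J) = -5 + J² - 5*J/2 (x(J) = (J² + (-3 + ½)*J) - 5 = (J² - 5*J/2) - 5 = -5 + J² - 5*J/2)
N(h, R) = 1 (N(h, R) = -9 + 10 = 1)
H(f) = 18 + f² - 6*f (H(f) = (f² + (-5 + 2² - 5/2*2)*f) + 18 = (f² + (-5 + 4 - 5)*f) + 18 = (f² - 6*f) + 18 = 18 + f² - 6*f)
(H(5) - 1594) + N(23, -37) = ((18 + 5² - 6*5) - 1594) + 1 = ((18 + 25 - 30) - 1594) + 1 = (13 - 1594) + 1 = -1581 + 1 = -1580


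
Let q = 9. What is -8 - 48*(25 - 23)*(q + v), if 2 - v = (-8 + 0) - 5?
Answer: -2312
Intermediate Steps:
v = 15 (v = 2 - ((-8 + 0) - 5) = 2 - (-8 - 5) = 2 - 1*(-13) = 2 + 13 = 15)
-8 - 48*(25 - 23)*(q + v) = -8 - 48*(25 - 23)*(9 + 15) = -8 - 96*24 = -8 - 48*48 = -8 - 2304 = -2312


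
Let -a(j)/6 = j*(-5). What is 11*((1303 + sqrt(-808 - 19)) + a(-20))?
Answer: 7733 + 11*I*sqrt(827) ≈ 7733.0 + 316.33*I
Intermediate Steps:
a(j) = 30*j (a(j) = -6*j*(-5) = -(-30)*j = 30*j)
11*((1303 + sqrt(-808 - 19)) + a(-20)) = 11*((1303 + sqrt(-808 - 19)) + 30*(-20)) = 11*((1303 + sqrt(-827)) - 600) = 11*((1303 + I*sqrt(827)) - 600) = 11*(703 + I*sqrt(827)) = 7733 + 11*I*sqrt(827)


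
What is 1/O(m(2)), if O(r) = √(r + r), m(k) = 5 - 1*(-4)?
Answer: √2/6 ≈ 0.23570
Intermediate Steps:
m(k) = 9 (m(k) = 5 + 4 = 9)
O(r) = √2*√r (O(r) = √(2*r) = √2*√r)
1/O(m(2)) = 1/(√2*√9) = 1/(√2*3) = 1/(3*√2) = √2/6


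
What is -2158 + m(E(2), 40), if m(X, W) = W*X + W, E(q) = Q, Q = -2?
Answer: -2198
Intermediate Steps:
E(q) = -2
m(X, W) = W + W*X
-2158 + m(E(2), 40) = -2158 + 40*(1 - 2) = -2158 + 40*(-1) = -2158 - 40 = -2198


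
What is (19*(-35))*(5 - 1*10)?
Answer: 3325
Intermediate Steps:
(19*(-35))*(5 - 1*10) = -665*(5 - 10) = -665*(-5) = 3325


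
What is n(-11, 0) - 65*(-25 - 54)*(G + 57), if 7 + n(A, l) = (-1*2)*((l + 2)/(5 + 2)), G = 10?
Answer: 2408262/7 ≈ 3.4404e+5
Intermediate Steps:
n(A, l) = -53/7 - 2*l/7 (n(A, l) = -7 + (-1*2)*((l + 2)/(5 + 2)) = -7 - 2*(2 + l)/7 = -7 - 2*(2/7 + l/7) = -7 + (-4/7 - 2*l/7) = -53/7 - 2*l/7)
n(-11, 0) - 65*(-25 - 54)*(G + 57) = (-53/7 - 2/7*0) - 65*(-25 - 54)*(10 + 57) = (-53/7 + 0) - (-5135)*67 = -53/7 - 65*(-5293) = -53/7 + 344045 = 2408262/7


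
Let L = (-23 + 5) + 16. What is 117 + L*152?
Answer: -187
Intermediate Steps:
L = -2 (L = -18 + 16 = -2)
117 + L*152 = 117 - 2*152 = 117 - 304 = -187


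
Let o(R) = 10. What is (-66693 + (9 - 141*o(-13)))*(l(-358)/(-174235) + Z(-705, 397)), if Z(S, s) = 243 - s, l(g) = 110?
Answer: 365423727240/34847 ≈ 1.0487e+7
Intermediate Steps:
(-66693 + (9 - 141*o(-13)))*(l(-358)/(-174235) + Z(-705, 397)) = (-66693 + (9 - 141*10))*(110/(-174235) + (243 - 1*397)) = (-66693 + (9 - 1410))*(110*(-1/174235) + (243 - 397)) = (-66693 - 1401)*(-22/34847 - 154) = -68094*(-5366460/34847) = 365423727240/34847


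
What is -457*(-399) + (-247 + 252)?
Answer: 182348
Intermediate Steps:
-457*(-399) + (-247 + 252) = 182343 + 5 = 182348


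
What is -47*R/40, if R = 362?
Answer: -8507/20 ≈ -425.35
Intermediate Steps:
-47*R/40 = -17014/40 = -47*181/20 = -8507/20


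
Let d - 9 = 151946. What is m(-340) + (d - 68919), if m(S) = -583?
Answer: 82453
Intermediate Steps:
d = 151955 (d = 9 + 151946 = 151955)
m(-340) + (d - 68919) = -583 + (151955 - 68919) = -583 + 83036 = 82453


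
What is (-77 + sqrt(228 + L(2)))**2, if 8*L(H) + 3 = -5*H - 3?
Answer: (77 - sqrt(226))**2 ≈ 3839.9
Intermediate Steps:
L(H) = -3/4 - 5*H/8 (L(H) = -3/8 + (-5*H - 3)/8 = -3/8 + (-3 - 5*H)/8 = -3/8 + (-3/8 - 5*H/8) = -3/4 - 5*H/8)
(-77 + sqrt(228 + L(2)))**2 = (-77 + sqrt(228 + (-3/4 - 5/8*2)))**2 = (-77 + sqrt(228 + (-3/4 - 5/4)))**2 = (-77 + sqrt(228 - 2))**2 = (-77 + sqrt(226))**2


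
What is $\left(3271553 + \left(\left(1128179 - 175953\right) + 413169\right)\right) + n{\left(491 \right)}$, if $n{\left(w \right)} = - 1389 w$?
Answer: $3954949$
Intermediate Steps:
$\left(3271553 + \left(\left(1128179 - 175953\right) + 413169\right)\right) + n{\left(491 \right)} = \left(3271553 + \left(\left(1128179 - 175953\right) + 413169\right)\right) - 681999 = \left(3271553 + \left(952226 + 413169\right)\right) - 681999 = \left(3271553 + 1365395\right) - 681999 = 4636948 - 681999 = 3954949$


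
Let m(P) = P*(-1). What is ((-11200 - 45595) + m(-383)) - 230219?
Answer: -286631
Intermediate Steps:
m(P) = -P
((-11200 - 45595) + m(-383)) - 230219 = ((-11200 - 45595) - 1*(-383)) - 230219 = (-56795 + 383) - 230219 = -56412 - 230219 = -286631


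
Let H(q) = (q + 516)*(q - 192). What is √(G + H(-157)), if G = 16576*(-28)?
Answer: 3*I*√65491 ≈ 767.74*I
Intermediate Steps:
G = -464128
H(q) = (-192 + q)*(516 + q) (H(q) = (516 + q)*(-192 + q) = (-192 + q)*(516 + q))
√(G + H(-157)) = √(-464128 + (-99072 + (-157)² + 324*(-157))) = √(-464128 + (-99072 + 24649 - 50868)) = √(-464128 - 125291) = √(-589419) = 3*I*√65491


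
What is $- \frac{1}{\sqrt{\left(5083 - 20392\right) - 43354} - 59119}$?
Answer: $\frac{59119}{3495114824} + \frac{i \sqrt{58663}}{3495114824} \approx 1.6915 \cdot 10^{-5} + 6.9298 \cdot 10^{-8} i$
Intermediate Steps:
$- \frac{1}{\sqrt{\left(5083 - 20392\right) - 43354} - 59119} = - \frac{1}{\sqrt{-15309 - 43354} - 59119} = - \frac{1}{\sqrt{-58663} - 59119} = - \frac{1}{i \sqrt{58663} - 59119} = - \frac{1}{-59119 + i \sqrt{58663}}$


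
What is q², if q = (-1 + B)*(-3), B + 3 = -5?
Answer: 729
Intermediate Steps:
B = -8 (B = -3 - 5 = -8)
q = 27 (q = (-1 - 8)*(-3) = -9*(-3) = 27)
q² = 27² = 729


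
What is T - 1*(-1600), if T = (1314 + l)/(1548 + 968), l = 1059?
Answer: 4027973/2516 ≈ 1600.9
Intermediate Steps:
T = 2373/2516 (T = (1314 + 1059)/(1548 + 968) = 2373/2516 ≈ 0.94316)
T - 1*(-1600) = 2373/2516 - 1*(-1600) = 2373/2516 + 1600 = 4027973/2516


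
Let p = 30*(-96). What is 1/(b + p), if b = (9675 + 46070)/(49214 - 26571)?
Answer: -22643/65156095 ≈ -0.00034752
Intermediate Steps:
p = -2880
b = 55745/22643 ≈ 2.4619
1/(b + p) = 1/(55745/22643 - 2880) = 1/(-65156095/22643) = -22643/65156095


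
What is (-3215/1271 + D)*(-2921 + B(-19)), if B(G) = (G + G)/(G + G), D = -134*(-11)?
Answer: -5461097880/1271 ≈ -4.2967e+6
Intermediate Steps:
D = 1474
B(G) = 1 (B(G) = (2*G)/((2*G)) = (2*G)*(1/(2*G)) = 1)
(-3215/1271 + D)*(-2921 + B(-19)) = (-3215/1271 + 1474)*(-2921 + 1) = (-3215*1/1271 + 1474)*(-2920) = (-3215/1271 + 1474)*(-2920) = (1870239/1271)*(-2920) = -5461097880/1271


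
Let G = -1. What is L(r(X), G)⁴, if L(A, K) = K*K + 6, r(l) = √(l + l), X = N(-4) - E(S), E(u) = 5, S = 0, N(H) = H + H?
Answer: 2401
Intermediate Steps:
N(H) = 2*H
X = -13 (X = 2*(-4) - 1*5 = -8 - 5 = -13)
r(l) = √2*√l (r(l) = √(2*l) = √2*√l)
L(A, K) = 6 + K² (L(A, K) = K² + 6 = 6 + K²)
L(r(X), G)⁴ = (6 + (-1)²)⁴ = (6 + 1)⁴ = 7⁴ = 2401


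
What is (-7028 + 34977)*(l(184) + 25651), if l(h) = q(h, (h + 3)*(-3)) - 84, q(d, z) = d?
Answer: 719714699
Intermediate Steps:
l(h) = -84 + h (l(h) = h - 84 = -84 + h)
(-7028 + 34977)*(l(184) + 25651) = (-7028 + 34977)*((-84 + 184) + 25651) = 27949*(100 + 25651) = 27949*25751 = 719714699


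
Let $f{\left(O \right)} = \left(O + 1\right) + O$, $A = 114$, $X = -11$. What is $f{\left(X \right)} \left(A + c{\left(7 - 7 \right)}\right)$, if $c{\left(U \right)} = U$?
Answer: $-2394$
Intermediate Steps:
$f{\left(O \right)} = 1 + 2 O$ ($f{\left(O \right)} = \left(1 + O\right) + O = 1 + 2 O$)
$f{\left(X \right)} \left(A + c{\left(7 - 7 \right)}\right) = \left(1 + 2 \left(-11\right)\right) \left(114 + \left(7 - 7\right)\right) = \left(1 - 22\right) \left(114 + \left(7 - 7\right)\right) = - 21 \left(114 + 0\right) = \left(-21\right) 114 = -2394$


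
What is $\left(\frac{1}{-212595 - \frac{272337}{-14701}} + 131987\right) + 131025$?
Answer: $\frac{821935318380395}{3125086758} \approx 2.6301 \cdot 10^{5}$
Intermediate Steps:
$\left(\frac{1}{-212595 - \frac{272337}{-14701}} + 131987\right) + 131025 = \left(\frac{1}{-212595 - - \frac{272337}{14701}} + 131987\right) + 131025 = \left(\frac{1}{-212595 + \frac{272337}{14701}} + 131987\right) + 131025 = \left(\frac{1}{- \frac{3125086758}{14701}} + 131987\right) + 131025 = \left(- \frac{14701}{3125086758} + 131987\right) + 131025 = \frac{412470825913445}{3125086758} + 131025 = \frac{821935318380395}{3125086758}$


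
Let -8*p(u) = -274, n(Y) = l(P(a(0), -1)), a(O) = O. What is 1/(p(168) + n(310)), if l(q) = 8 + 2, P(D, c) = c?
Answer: 4/177 ≈ 0.022599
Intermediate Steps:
l(q) = 10
n(Y) = 10
p(u) = 137/4 (p(u) = -⅛*(-274) = 137/4)
1/(p(168) + n(310)) = 1/(137/4 + 10) = 1/(177/4) = 4/177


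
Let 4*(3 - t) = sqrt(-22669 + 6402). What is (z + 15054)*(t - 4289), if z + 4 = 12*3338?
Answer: -236184316 - 27553*I*sqrt(16267)/2 ≈ -2.3618e+8 - 1.7571e+6*I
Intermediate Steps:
t = 3 - I*sqrt(16267)/4 (t = 3 - sqrt(-22669 + 6402)/4 = 3 - I*sqrt(16267)/4 ≈ 3.0 - 31.886*I)
z = 40052 (z = -4 + 12*3338 = -4 + 40056 = 40052)
(z + 15054)*(t - 4289) = (40052 + 15054)*((3 - I*sqrt(16267)/4) - 4289) = 55106*(-4286 - I*sqrt(16267)/4) = -236184316 - 27553*I*sqrt(16267)/2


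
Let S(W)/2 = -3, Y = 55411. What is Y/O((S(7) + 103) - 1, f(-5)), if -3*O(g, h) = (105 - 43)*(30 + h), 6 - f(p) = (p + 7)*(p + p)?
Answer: -166233/3472 ≈ -47.878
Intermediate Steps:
f(p) = 6 - 2*p*(7 + p) (f(p) = 6 - (p + 7)*(p + p) = 6 - (7 + p)*2*p = 6 - 2*p*(7 + p))
S(W) = -6 (S(W) = 2*(-3) = -6)
O(g, h) = -620 - 62*h/3 (O(g, h) = -(105 - 43)*(30 + h)/3 = -62*(30 + h)/3 = -(1860 + 62*h)/3 = -620 - 62*h/3)
Y/O((S(7) + 103) - 1, f(-5)) = 55411/(-620 - 62*(6 - 14*(-5) - 2*(-5)²)/3) = 55411/(-620 - 62*(6 + 70 - 2*25)/3) = 55411/(-620 - 62*(6 + 70 - 50)/3) = 55411/(-620 - 62/3*26) = 55411/(-620 - 1612/3) = 55411/(-3472/3) = 55411*(-3/3472) = -166233/3472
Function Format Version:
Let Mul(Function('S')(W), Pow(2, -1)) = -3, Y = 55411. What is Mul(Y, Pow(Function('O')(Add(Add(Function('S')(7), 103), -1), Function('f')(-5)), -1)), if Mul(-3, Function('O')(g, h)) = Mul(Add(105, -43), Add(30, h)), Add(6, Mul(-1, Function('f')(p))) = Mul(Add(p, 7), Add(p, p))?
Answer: Rational(-166233, 3472) ≈ -47.878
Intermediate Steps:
Function('f')(p) = Add(6, Mul(-2, p, Add(7, p))) (Function('f')(p) = Add(6, Mul(-1, Mul(Add(p, 7), Add(p, p)))) = Add(6, Mul(-1, Mul(Add(7, p), Mul(2, p)))) = Add(6, Mul(-1, Mul(2, p, Add(7, p)))) = Add(6, Mul(-2, p, Add(7, p))))
Function('S')(W) = -6 (Function('S')(W) = Mul(2, -3) = -6)
Function('O')(g, h) = Add(-620, Mul(Rational(-62, 3), h)) (Function('O')(g, h) = Mul(Rational(-1, 3), Mul(Add(105, -43), Add(30, h))) = Mul(Rational(-1, 3), Mul(62, Add(30, h))) = Mul(Rational(-1, 3), Add(1860, Mul(62, h))) = Add(-620, Mul(Rational(-62, 3), h)))
Mul(Y, Pow(Function('O')(Add(Add(Function('S')(7), 103), -1), Function('f')(-5)), -1)) = Mul(55411, Pow(Add(-620, Mul(Rational(-62, 3), Add(6, Mul(-14, -5), Mul(-2, Pow(-5, 2))))), -1)) = Mul(55411, Pow(Add(-620, Mul(Rational(-62, 3), Add(6, 70, Mul(-2, 25)))), -1)) = Mul(55411, Pow(Add(-620, Mul(Rational(-62, 3), Add(6, 70, -50))), -1)) = Mul(55411, Pow(Add(-620, Mul(Rational(-62, 3), 26)), -1)) = Mul(55411, Pow(Add(-620, Rational(-1612, 3)), -1)) = Mul(55411, Pow(Rational(-3472, 3), -1)) = Mul(55411, Rational(-3, 3472)) = Rational(-166233, 3472)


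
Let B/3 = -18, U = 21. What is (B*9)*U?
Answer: -10206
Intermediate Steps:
B = -54 (B = 3*(-18) = -54)
(B*9)*U = -54*9*21 = -486*21 = -10206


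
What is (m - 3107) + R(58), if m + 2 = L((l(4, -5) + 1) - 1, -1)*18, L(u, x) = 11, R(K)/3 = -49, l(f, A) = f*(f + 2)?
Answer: -3058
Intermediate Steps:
l(f, A) = f*(2 + f)
R(K) = -147 (R(K) = 3*(-49) = -147)
m = 196 (m = -2 + 11*18 = -2 + 198 = 196)
(m - 3107) + R(58) = (196 - 3107) - 147 = -2911 - 147 = -3058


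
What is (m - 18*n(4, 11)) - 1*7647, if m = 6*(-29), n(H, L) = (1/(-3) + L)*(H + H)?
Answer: -9357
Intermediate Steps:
n(H, L) = 2*H*(-⅓ + L) (n(H, L) = (-⅓ + L)*(2*H) = 2*H*(-⅓ + L))
m = -174
(m - 18*n(4, 11)) - 1*7647 = (-174 - 12*4*(-1 + 3*11)) - 1*7647 = (-174 - 12*4*(-1 + 33)) - 7647 = (-174 - 12*4*32) - 7647 = (-174 - 18*256/3) - 7647 = (-174 - 1536) - 7647 = -1710 - 7647 = -9357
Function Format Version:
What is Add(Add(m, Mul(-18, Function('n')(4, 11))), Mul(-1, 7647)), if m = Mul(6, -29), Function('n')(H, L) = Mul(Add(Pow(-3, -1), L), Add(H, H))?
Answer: -9357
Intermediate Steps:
Function('n')(H, L) = Mul(2, H, Add(Rational(-1, 3), L)) (Function('n')(H, L) = Mul(Add(Rational(-1, 3), L), Mul(2, H)) = Mul(2, H, Add(Rational(-1, 3), L)))
m = -174
Add(Add(m, Mul(-18, Function('n')(4, 11))), Mul(-1, 7647)) = Add(Add(-174, Mul(-18, Mul(Rational(2, 3), 4, Add(-1, Mul(3, 11))))), Mul(-1, 7647)) = Add(Add(-174, Mul(-18, Mul(Rational(2, 3), 4, Add(-1, 33)))), -7647) = Add(Add(-174, Mul(-18, Mul(Rational(2, 3), 4, 32))), -7647) = Add(Add(-174, Mul(-18, Rational(256, 3))), -7647) = Add(Add(-174, -1536), -7647) = Add(-1710, -7647) = -9357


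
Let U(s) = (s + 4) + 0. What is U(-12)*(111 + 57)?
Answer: -1344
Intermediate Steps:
U(s) = 4 + s (U(s) = (4 + s) + 0 = 4 + s)
U(-12)*(111 + 57) = (4 - 12)*(111 + 57) = -8*168 = -1344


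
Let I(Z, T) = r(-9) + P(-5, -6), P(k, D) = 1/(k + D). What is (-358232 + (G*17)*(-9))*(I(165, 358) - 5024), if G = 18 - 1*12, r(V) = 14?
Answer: 1799374150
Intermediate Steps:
G = 6 (G = 18 - 12 = 6)
P(k, D) = 1/(D + k)
I(Z, T) = 153/11 (I(Z, T) = 14 + 1/(-6 - 5) = 14 + 1/(-11) = 14 - 1/11 = 153/11)
(-358232 + (G*17)*(-9))*(I(165, 358) - 5024) = (-358232 + (6*17)*(-9))*(153/11 - 5024) = (-358232 + 102*(-9))*(-55111/11) = (-358232 - 918)*(-55111/11) = -359150*(-55111/11) = 1799374150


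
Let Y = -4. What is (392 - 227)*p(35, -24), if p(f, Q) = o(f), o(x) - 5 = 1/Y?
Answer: 3135/4 ≈ 783.75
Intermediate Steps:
o(x) = 19/4 (o(x) = 5 + 1/(-4) = 5 + 1*(-¼) = 5 - ¼ = 19/4)
p(f, Q) = 19/4
(392 - 227)*p(35, -24) = (392 - 227)*(19/4) = 165*(19/4) = 3135/4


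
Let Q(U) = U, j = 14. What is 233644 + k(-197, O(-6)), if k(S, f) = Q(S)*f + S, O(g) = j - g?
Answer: 229507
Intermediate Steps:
O(g) = 14 - g
k(S, f) = S + S*f (k(S, f) = S*f + S = S + S*f)
233644 + k(-197, O(-6)) = 233644 - 197*(1 + (14 - 1*(-6))) = 233644 - 197*(1 + (14 + 6)) = 233644 - 197*(1 + 20) = 233644 - 197*21 = 233644 - 4137 = 229507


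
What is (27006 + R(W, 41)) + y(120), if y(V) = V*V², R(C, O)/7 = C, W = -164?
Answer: 1753858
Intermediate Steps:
R(C, O) = 7*C
y(V) = V³
(27006 + R(W, 41)) + y(120) = (27006 + 7*(-164)) + 120³ = (27006 - 1148) + 1728000 = 25858 + 1728000 = 1753858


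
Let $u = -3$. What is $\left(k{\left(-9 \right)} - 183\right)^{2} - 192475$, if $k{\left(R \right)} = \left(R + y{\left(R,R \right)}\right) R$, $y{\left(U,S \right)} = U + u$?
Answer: $-192439$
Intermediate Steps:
$y{\left(U,S \right)} = -3 + U$ ($y{\left(U,S \right)} = U - 3 = -3 + U$)
$k{\left(R \right)} = R \left(-3 + 2 R\right)$ ($k{\left(R \right)} = \left(R + \left(-3 + R\right)\right) R = \left(-3 + 2 R\right) R = R \left(-3 + 2 R\right)$)
$\left(k{\left(-9 \right)} - 183\right)^{2} - 192475 = \left(- 9 \left(-3 + 2 \left(-9\right)\right) - 183\right)^{2} - 192475 = \left(- 9 \left(-3 - 18\right) - 183\right)^{2} - 192475 = \left(\left(-9\right) \left(-21\right) - 183\right)^{2} - 192475 = \left(189 - 183\right)^{2} - 192475 = 6^{2} - 192475 = 36 - 192475 = -192439$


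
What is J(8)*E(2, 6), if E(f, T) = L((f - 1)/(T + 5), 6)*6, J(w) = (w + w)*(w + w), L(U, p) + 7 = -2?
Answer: -13824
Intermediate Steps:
L(U, p) = -9 (L(U, p) = -7 - 2 = -9)
J(w) = 4*w² (J(w) = (2*w)*(2*w) = 4*w²)
E(f, T) = -54 (E(f, T) = -9*6 = -54)
J(8)*E(2, 6) = (4*8²)*(-54) = (4*64)*(-54) = 256*(-54) = -13824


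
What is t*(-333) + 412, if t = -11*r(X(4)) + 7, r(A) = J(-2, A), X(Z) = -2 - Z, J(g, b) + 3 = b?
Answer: -34886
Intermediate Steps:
J(g, b) = -3 + b
r(A) = -3 + A
t = 106 (t = -11*(-3 + (-2 - 1*4)) + 7 = -11*(-3 + (-2 - 4)) + 7 = -11*(-3 - 6) + 7 = -11*(-9) + 7 = 99 + 7 = 106)
t*(-333) + 412 = 106*(-333) + 412 = -35298 + 412 = -34886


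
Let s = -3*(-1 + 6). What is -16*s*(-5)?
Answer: -1200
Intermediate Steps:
s = -15 (s = -3*5 = -15)
-16*s*(-5) = -16*(-15)*(-5) = 240*(-5) = -1200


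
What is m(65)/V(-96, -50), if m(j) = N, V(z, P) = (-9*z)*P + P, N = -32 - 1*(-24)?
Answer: 4/21625 ≈ 0.00018497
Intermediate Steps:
N = -8 (N = -32 + 24 = -8)
V(z, P) = P - 9*P*z (V(z, P) = -9*P*z + P = P - 9*P*z)
m(j) = -8
m(65)/V(-96, -50) = -8*(-1/(50*(1 - 9*(-96)))) = -8*(-1/(50*(1 + 864))) = -8/((-50*865)) = -8/(-43250) = -8*(-1/43250) = 4/21625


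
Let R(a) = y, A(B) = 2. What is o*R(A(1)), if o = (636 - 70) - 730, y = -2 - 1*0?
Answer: 328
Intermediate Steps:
y = -2 (y = -2 + 0 = -2)
o = -164 (o = 566 - 730 = -164)
R(a) = -2
o*R(A(1)) = -164*(-2) = 328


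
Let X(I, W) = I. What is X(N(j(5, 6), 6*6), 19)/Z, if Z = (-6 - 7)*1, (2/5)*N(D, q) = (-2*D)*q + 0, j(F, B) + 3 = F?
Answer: 360/13 ≈ 27.692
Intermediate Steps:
j(F, B) = -3 + F
N(D, q) = -5*D*q (N(D, q) = 5*((-2*D)*q + 0)/2 = 5*(-2*D*q + 0)/2 = 5*(-2*D*q)/2 = -5*D*q)
Z = -13 (Z = -13*1 = -13)
X(N(j(5, 6), 6*6), 19)/Z = -5*(-3 + 5)*6*6/(-13) = -5*2*36*(-1/13) = -360*(-1/13) = 360/13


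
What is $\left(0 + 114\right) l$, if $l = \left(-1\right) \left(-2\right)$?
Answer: $228$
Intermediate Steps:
$l = 2$
$\left(0 + 114\right) l = \left(0 + 114\right) 2 = 114 \cdot 2 = 228$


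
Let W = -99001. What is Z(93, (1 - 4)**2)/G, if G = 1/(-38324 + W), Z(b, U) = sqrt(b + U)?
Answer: -137325*sqrt(102) ≈ -1.3869e+6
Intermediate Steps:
Z(b, U) = sqrt(U + b)
G = -1/137325 (G = 1/(-38324 - 99001) = 1/(-137325) = -1/137325 ≈ -7.2820e-6)
Z(93, (1 - 4)**2)/G = sqrt((1 - 4)**2 + 93)/(-1/137325) = sqrt((-3)**2 + 93)*(-137325) = sqrt(9 + 93)*(-137325) = sqrt(102)*(-137325) = -137325*sqrt(102)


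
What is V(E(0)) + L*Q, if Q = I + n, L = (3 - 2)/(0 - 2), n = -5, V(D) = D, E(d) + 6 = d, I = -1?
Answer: -3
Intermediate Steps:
E(d) = -6 + d
L = -1/2 (L = 1/(-2) = 1*(-1/2) = -1/2 ≈ -0.50000)
Q = -6 (Q = -1 - 5 = -6)
V(E(0)) + L*Q = (-6 + 0) - 1/2*(-6) = -6 + 3 = -3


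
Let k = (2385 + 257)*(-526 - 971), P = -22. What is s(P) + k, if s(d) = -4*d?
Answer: -3954986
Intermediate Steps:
k = -3955074 (k = 2642*(-1497) = -3955074)
s(P) + k = -4*(-22) - 3955074 = 88 - 3955074 = -3954986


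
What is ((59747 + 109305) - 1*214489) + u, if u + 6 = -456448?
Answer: -501891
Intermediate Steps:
u = -456454 (u = -6 - 456448 = -456454)
((59747 + 109305) - 1*214489) + u = ((59747 + 109305) - 1*214489) - 456454 = (169052 - 214489) - 456454 = -45437 - 456454 = -501891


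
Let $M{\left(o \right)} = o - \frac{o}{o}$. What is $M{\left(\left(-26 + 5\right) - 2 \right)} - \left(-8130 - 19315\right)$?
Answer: $27421$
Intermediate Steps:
$M{\left(o \right)} = -1 + o$ ($M{\left(o \right)} = o - 1 = -1 + o$)
$M{\left(\left(-26 + 5\right) - 2 \right)} - \left(-8130 - 19315\right) = \left(-1 + \left(\left(-26 + 5\right) - 2\right)\right) - \left(-8130 - 19315\right) = \left(-1 - 23\right) - \left(-8130 - 19315\right) = \left(-1 - 23\right) - -27445 = -24 + 27445 = 27421$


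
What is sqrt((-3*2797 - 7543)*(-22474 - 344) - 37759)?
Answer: sqrt(363544253) ≈ 19067.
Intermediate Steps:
sqrt((-3*2797 - 7543)*(-22474 - 344) - 37759) = sqrt((-8391 - 7543)*(-22818) - 37759) = sqrt(-15934*(-22818) - 37759) = sqrt(363582012 - 37759) = sqrt(363544253)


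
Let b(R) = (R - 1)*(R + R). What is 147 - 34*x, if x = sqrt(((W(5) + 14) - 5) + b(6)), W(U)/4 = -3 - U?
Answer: 147 - 34*sqrt(37) ≈ -59.814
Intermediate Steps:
W(U) = -12 - 4*U (W(U) = 4*(-3 - U) = -12 - 4*U)
b(R) = 2*R*(-1 + R) (b(R) = (-1 + R)*(2*R) = 2*R*(-1 + R))
x = sqrt(37) (x = sqrt((((-12 - 4*5) + 14) - 5) + 2*6*(-1 + 6)) = sqrt((((-12 - 20) + 14) - 5) + 2*6*5) = sqrt(((-32 + 14) - 5) + 60) = sqrt((-18 - 5) + 60) = sqrt(-23 + 60) = sqrt(37) ≈ 6.0828)
147 - 34*x = 147 - 34*sqrt(37)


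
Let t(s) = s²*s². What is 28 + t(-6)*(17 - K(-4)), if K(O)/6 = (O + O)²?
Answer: -475604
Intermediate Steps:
K(O) = 24*O² (K(O) = 6*(O + O)² = 6*(2*O)² = 6*(4*O²) = 24*O²)
t(s) = s⁴
28 + t(-6)*(17 - K(-4)) = 28 + (-6)⁴*(17 - 24*(-4)²) = 28 + 1296*(17 - 24*16) = 28 + 1296*(17 - 1*384) = 28 + 1296*(17 - 384) = 28 + 1296*(-367) = 28 - 475632 = -475604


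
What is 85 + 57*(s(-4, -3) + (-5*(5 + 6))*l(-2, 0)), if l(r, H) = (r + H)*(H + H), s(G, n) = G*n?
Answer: 769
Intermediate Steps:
l(r, H) = 2*H*(H + r) (l(r, H) = (H + r)*(2*H) = 2*H*(H + r))
85 + 57*(s(-4, -3) + (-5*(5 + 6))*l(-2, 0)) = 85 + 57*(-4*(-3) + (-5*(5 + 6))*(2*0*(0 - 2))) = 85 + 57*(12 + (-5*11)*(2*0*(-2))) = 85 + 57*(12 - 55*0) = 85 + 57*(12 + 0) = 85 + 57*12 = 85 + 684 = 769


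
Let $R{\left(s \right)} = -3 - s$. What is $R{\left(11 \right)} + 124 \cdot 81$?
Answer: $10030$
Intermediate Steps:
$R{\left(11 \right)} + 124 \cdot 81 = \left(-3 - 11\right) + 124 \cdot 81 = \left(-3 - 11\right) + 10044 = -14 + 10044 = 10030$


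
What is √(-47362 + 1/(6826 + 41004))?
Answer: I*√108350468873970/47830 ≈ 217.63*I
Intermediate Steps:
√(-47362 + 1/(6826 + 41004)) = √(-47362 + 1/47830) = √(-2265324459/47830) = I*√108350468873970/47830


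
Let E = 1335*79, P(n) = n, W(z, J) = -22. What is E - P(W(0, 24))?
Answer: 105487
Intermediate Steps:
E = 105465
E - P(W(0, 24)) = 105465 - 1*(-22) = 105465 + 22 = 105487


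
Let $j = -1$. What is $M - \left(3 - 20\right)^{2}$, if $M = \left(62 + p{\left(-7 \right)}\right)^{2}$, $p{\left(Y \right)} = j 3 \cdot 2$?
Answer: $2847$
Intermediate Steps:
$p{\left(Y \right)} = -6$ ($p{\left(Y \right)} = \left(-1\right) 3 \cdot 2 = \left(-3\right) 2 = -6$)
$M = 3136$ ($M = \left(62 - 6\right)^{2} = 56^{2} = 3136$)
$M - \left(3 - 20\right)^{2} = 3136 - \left(3 - 20\right)^{2} = 3136 - \left(-17\right)^{2} = 3136 - 289 = 2847$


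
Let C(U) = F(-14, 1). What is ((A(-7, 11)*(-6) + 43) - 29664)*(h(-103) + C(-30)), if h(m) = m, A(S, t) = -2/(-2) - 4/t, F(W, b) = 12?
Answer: 29654443/11 ≈ 2.6959e+6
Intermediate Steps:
A(S, t) = 1 - 4/t (A(S, t) = -2*(-½) - 4/t = 1 - 4/t)
C(U) = 12
((A(-7, 11)*(-6) + 43) - 29664)*(h(-103) + C(-30)) = ((((-4 + 11)/11)*(-6) + 43) - 29664)*(-103 + 12) = ((((1/11)*7)*(-6) + 43) - 29664)*(-91) = (((7/11)*(-6) + 43) - 29664)*(-91) = ((-42/11 + 43) - 29664)*(-91) = (431/11 - 29664)*(-91) = -325873/11*(-91) = 29654443/11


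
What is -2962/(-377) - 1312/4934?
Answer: 7059942/930059 ≈ 7.5909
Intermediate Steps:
-2962/(-377) - 1312/4934 = -2962*(-1/377) - 1312*1/4934 = 2962/377 - 656/2467 = 7059942/930059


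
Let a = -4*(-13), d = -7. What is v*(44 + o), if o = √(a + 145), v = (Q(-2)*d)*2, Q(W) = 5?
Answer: -3080 - 70*√197 ≈ -4062.5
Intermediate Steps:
a = 52
v = -70 (v = (5*(-7))*2 = -35*2 = -70)
o = √197 (o = √(52 + 145) = √197 ≈ 14.036)
v*(44 + o) = -70*(44 + √197) = -3080 - 70*√197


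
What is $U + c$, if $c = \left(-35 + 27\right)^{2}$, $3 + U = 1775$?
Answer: $1836$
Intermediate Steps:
$U = 1772$ ($U = -3 + 1775 = 1772$)
$c = 64$ ($c = \left(-8\right)^{2} = 64$)
$U + c = 1772 + 64 = 1836$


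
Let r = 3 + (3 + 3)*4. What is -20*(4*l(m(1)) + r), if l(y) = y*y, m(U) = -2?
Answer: -860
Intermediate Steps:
l(y) = y²
r = 27 (r = 3 + 6*4 = 3 + 24 = 27)
-20*(4*l(m(1)) + r) = -20*(4*(-2)² + 27) = -20*(4*4 + 27) = -20*(16 + 27) = -20*43 = -860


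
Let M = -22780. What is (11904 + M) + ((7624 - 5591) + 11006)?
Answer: 2163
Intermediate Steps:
(11904 + M) + ((7624 - 5591) + 11006) = (11904 - 22780) + ((7624 - 5591) + 11006) = -10876 + (2033 + 11006) = -10876 + 13039 = 2163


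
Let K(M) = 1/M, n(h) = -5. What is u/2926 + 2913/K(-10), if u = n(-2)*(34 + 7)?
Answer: -85234585/2926 ≈ -29130.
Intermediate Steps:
u = -205 (u = -5*(34 + 7) = -5*41 = -205)
u/2926 + 2913/K(-10) = -205/2926 + 2913/(1/(-10)) = -205*1/2926 + 2913/(-1/10) = -205/2926 + 2913*(-10) = -205/2926 - 29130 = -85234585/2926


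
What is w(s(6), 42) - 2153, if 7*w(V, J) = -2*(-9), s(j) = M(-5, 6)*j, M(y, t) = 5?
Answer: -15053/7 ≈ -2150.4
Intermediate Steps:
s(j) = 5*j
w(V, J) = 18/7 (w(V, J) = (-2*(-9))/7 = (1/7)*18 = 18/7)
w(s(6), 42) - 2153 = 18/7 - 2153 = -15053/7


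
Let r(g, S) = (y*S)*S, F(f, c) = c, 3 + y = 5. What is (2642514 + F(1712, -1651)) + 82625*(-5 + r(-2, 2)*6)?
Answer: 6193738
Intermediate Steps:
y = 2 (y = -3 + 5 = 2)
r(g, S) = 2*S**2 (r(g, S) = (2*S)*S = 2*S**2)
(2642514 + F(1712, -1651)) + 82625*(-5 + r(-2, 2)*6) = (2642514 - 1651) + 82625*(-5 + (2*2**2)*6) = 2640863 + 82625*(-5 + (2*4)*6) = 2640863 + 82625*(-5 + 8*6) = 2640863 + 82625*(-5 + 48) = 2640863 + 82625*43 = 2640863 + 3552875 = 6193738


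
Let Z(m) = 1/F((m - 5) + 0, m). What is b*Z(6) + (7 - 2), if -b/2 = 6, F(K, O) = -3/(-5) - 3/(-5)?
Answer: -5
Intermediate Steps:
F(K, O) = 6/5 (F(K, O) = -3*(-⅕) - 3*(-⅕) = ⅗ + ⅗ = 6/5)
Z(m) = ⅚ (Z(m) = 1/(6/5) = ⅚)
b = -12 (b = -2*6 = -12)
b*Z(6) + (7 - 2) = -12*⅚ + (7 - 2) = -10 + 5 = -5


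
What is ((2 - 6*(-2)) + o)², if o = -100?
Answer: 7396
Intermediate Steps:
((2 - 6*(-2)) + o)² = ((2 - 6*(-2)) - 100)² = ((2 + 12) - 100)² = (14 - 100)² = (-86)² = 7396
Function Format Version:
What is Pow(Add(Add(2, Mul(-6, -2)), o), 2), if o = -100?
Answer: 7396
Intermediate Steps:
Pow(Add(Add(2, Mul(-6, -2)), o), 2) = Pow(Add(Add(2, Mul(-6, -2)), -100), 2) = Pow(Add(Add(2, 12), -100), 2) = Pow(Add(14, -100), 2) = Pow(-86, 2) = 7396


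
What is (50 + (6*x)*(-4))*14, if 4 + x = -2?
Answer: 2716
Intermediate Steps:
x = -6 (x = -4 - 2 = -6)
(50 + (6*x)*(-4))*14 = (50 + (6*(-6))*(-4))*14 = (50 - 36*(-4))*14 = (50 + 144)*14 = 194*14 = 2716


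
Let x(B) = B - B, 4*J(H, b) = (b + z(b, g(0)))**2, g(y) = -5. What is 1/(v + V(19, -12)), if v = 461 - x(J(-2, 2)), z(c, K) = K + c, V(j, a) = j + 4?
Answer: 1/484 ≈ 0.0020661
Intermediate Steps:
V(j, a) = 4 + j
J(H, b) = (-5 + 2*b)**2/4 (J(H, b) = (b + (-5 + b))**2/4 = (-5 + 2*b)**2/4)
x(B) = 0
v = 461 (v = 461 - 1*0 = 461 + 0 = 461)
1/(v + V(19, -12)) = 1/(461 + (4 + 19)) = 1/(461 + 23) = 1/484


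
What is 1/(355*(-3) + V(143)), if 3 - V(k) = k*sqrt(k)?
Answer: 1062/1796363 - 143*sqrt(143)/1796363 ≈ -0.00036075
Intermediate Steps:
V(k) = 3 - k**(3/2) (V(k) = 3 - k*sqrt(k) = 3 - k**(3/2))
1/(355*(-3) + V(143)) = 1/(355*(-3) + (3 - 143**(3/2))) = 1/(-1065 + (3 - 143*sqrt(143))) = 1/(-1062 - 143*sqrt(143))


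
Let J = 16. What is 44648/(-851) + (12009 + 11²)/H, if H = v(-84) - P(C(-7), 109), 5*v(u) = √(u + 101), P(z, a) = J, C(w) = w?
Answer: -4414040184/5431933 - 60650*√17/6383 ≈ -851.79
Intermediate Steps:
P(z, a) = 16
v(u) = √(101 + u)/5 (v(u) = √(u + 101)/5 = √(101 + u)/5)
H = -16 + √17/5 (H = √(101 - 84)/5 - 1*16 = √17/5 - 16 = -16 + √17/5 ≈ -15.175)
44648/(-851) + (12009 + 11²)/H = 44648/(-851) + (12009 + 11²)/(-16 + √17/5) = 44648*(-1/851) + (12009 + 121)/(-16 + √17/5) = -44648/851 + 12130/(-16 + √17/5)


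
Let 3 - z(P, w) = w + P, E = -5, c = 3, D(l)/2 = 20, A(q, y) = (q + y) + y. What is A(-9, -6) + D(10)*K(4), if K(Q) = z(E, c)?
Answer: 179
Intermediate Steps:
A(q, y) = q + 2*y
D(l) = 40 (D(l) = 2*20 = 40)
z(P, w) = 3 - P - w (z(P, w) = 3 - (w + P) = 3 - (P + w) = 3 + (-P - w) = 3 - P - w)
K(Q) = 5 (K(Q) = 3 - 1*(-5) - 1*3 = 3 + 5 - 3 = 5)
A(-9, -6) + D(10)*K(4) = (-9 + 2*(-6)) + 40*5 = (-9 - 12) + 200 = -21 + 200 = 179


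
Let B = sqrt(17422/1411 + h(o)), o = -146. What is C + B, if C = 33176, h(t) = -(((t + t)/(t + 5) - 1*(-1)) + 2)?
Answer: 33176 + sqrt(288008828787)/198951 ≈ 33179.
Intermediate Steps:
h(t) = -3 - 2*t/(5 + t) (h(t) = -(((2*t)/(5 + t) + 1) + 2) = -((2*t/(5 + t) + 1) + 2) = -((1 + 2*t/(5 + t)) + 2) = -(3 + 2*t/(5 + t)) = -3 - 2*t/(5 + t))
B = sqrt(288008828787)/198951 (B = sqrt(17422/1411 + 5*(-3 - 1*(-146))/(5 - 146)) = sqrt(17422*(1/1411) + 5*(-3 + 146)/(-141)) = sqrt(17422/1411 + 5*(-1/141)*143) = sqrt(17422/1411 - 715/141) = sqrt(1447637/198951) = sqrt(288008828787)/198951 ≈ 2.6975)
C + B = 33176 + sqrt(288008828787)/198951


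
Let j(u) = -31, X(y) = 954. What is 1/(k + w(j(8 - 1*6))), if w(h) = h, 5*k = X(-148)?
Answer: 5/799 ≈ 0.0062578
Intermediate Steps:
k = 954/5 (k = (⅕)*954 = 954/5 ≈ 190.80)
1/(k + w(j(8 - 1*6))) = 1/(954/5 - 31) = 1/(799/5) = 5/799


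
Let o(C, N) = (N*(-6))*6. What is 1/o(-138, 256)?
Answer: -1/9216 ≈ -0.00010851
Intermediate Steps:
o(C, N) = -36*N (o(C, N) = -6*N*6 = -36*N)
1/o(-138, 256) = 1/(-36*256) = 1/(-9216) = -1/9216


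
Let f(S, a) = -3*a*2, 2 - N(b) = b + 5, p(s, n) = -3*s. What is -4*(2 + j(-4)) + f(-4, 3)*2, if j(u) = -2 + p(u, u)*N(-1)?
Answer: 60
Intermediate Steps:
N(b) = -3 - b (N(b) = 2 - (b + 5) = 2 - (5 + b) = 2 + (-5 - b) = -3 - b)
f(S, a) = -6*a
j(u) = -2 + 6*u (j(u) = -2 + (-3*u)*(-3 - 1*(-1)) = -2 + (-3*u)*(-3 + 1) = -2 - 3*u*(-2) = -2 + 6*u)
-4*(2 + j(-4)) + f(-4, 3)*2 = -4*(2 + (-2 + 6*(-4))) - 6*3*2 = -4*(2 + (-2 - 24)) - 18*2 = -4*(2 - 26) - 36 = -4*(-24) - 36 = 96 - 36 = 60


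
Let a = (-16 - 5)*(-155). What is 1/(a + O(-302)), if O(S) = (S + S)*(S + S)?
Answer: 1/368071 ≈ 2.7169e-6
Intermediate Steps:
a = 3255 (a = -21*(-155) = 3255)
O(S) = 4*S² (O(S) = (2*S)*(2*S) = 4*S²)
1/(a + O(-302)) = 1/(3255 + 4*(-302)²) = 1/(3255 + 4*91204) = 1/(3255 + 364816) = 1/368071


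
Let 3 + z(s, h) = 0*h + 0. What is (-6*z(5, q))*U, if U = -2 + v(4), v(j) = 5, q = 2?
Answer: 54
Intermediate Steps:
U = 3 (U = -2 + 5 = 3)
z(s, h) = -3 (z(s, h) = -3 + (0*h + 0) = -3 + (0 + 0) = -3 + 0 = -3)
(-6*z(5, q))*U = -6*(-3)*3 = 18*3 = 54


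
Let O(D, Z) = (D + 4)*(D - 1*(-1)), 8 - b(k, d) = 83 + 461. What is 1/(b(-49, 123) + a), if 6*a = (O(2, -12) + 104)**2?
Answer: 3/5834 ≈ 0.00051423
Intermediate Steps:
b(k, d) = -536 (b(k, d) = 8 - (83 + 461) = 8 - 1*544 = 8 - 544 = -536)
O(D, Z) = (1 + D)*(4 + D) (O(D, Z) = (4 + D)*(D + 1) = (4 + D)*(1 + D) = (1 + D)*(4 + D))
a = 7442/3 (a = ((4 + 2**2 + 5*2) + 104)**2/6 = ((4 + 4 + 10) + 104)**2/6 = (18 + 104)**2/6 = (1/6)*122**2 = (1/6)*14884 = 7442/3 ≈ 2480.7)
1/(b(-49, 123) + a) = 1/(-536 + 7442/3) = 1/(5834/3) = 3/5834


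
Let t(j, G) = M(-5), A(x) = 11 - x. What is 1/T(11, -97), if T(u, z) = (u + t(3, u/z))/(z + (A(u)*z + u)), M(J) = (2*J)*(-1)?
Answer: -86/21 ≈ -4.0952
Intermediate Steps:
M(J) = -2*J
t(j, G) = 10 (t(j, G) = -2*(-5) = 10)
T(u, z) = (10 + u)/(u + z + z*(11 - u)) (T(u, z) = (u + 10)/(z + ((11 - u)*z + u)) = (10 + u)/(z + (z*(11 - u) + u)) = (10 + u)/(z + (u + z*(11 - u))) = (10 + u)/(u + z + z*(11 - u)))
1/T(11, -97) = 1/((10 + 11)/(11 - 97 - 1*(-97)*(-11 + 11))) = 1/(21/(11 - 97 - 1*(-97)*0)) = 1/(21/(11 - 97 + 0)) = 1/(21/(-86)) = 1/(-1/86*21) = 1/(-21/86) = -86/21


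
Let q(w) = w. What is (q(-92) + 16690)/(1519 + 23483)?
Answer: 8299/12501 ≈ 0.66387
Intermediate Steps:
(q(-92) + 16690)/(1519 + 23483) = (-92 + 16690)/(1519 + 23483) = 16598/25002 = 16598*(1/25002) = 8299/12501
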